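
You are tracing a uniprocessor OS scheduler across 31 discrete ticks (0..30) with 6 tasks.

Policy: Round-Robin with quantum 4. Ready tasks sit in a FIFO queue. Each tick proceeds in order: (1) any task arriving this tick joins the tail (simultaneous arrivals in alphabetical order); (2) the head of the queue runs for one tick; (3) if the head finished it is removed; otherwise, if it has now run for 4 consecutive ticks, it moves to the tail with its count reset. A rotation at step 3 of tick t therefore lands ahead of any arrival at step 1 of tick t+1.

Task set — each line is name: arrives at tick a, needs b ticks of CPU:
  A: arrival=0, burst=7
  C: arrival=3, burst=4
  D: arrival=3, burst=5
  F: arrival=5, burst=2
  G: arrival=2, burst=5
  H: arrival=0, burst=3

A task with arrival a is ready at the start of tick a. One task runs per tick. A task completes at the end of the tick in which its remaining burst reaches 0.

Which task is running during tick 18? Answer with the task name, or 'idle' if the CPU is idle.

t=0: queue=[A,H] q_used=0 → run A
t=1: queue=[A,H] q_used=1 → run A
t=2: queue=[A,H,G] q_used=2 → run A
t=3: queue=[A,H,G,C,D] q_used=3 → run A
t=4: queue=[H,G,C,D,A] q_used=0 → run H
t=5: queue=[H,G,C,D,A,F] q_used=1 → run H
t=6: queue=[H,G,C,D,A,F] q_used=2 → run H
t=7: queue=[G,C,D,A,F] q_used=0 → run G
t=8: queue=[G,C,D,A,F] q_used=1 → run G
t=9: queue=[G,C,D,A,F] q_used=2 → run G
t=10: queue=[G,C,D,A,F] q_used=3 → run G
t=11: queue=[C,D,A,F,G] q_used=0 → run C
t=12: queue=[C,D,A,F,G] q_used=1 → run C
t=13: queue=[C,D,A,F,G] q_used=2 → run C
t=14: queue=[C,D,A,F,G] q_used=3 → run C
t=15: queue=[D,A,F,G] q_used=0 → run D
t=16: queue=[D,A,F,G] q_used=1 → run D
t=17: queue=[D,A,F,G] q_used=2 → run D
t=18: queue=[D,A,F,G] q_used=3 → run D
t=19: queue=[A,F,G,D] q_used=0 → run A
t=20: queue=[A,F,G,D] q_used=1 → run A
t=21: queue=[A,F,G,D] q_used=2 → run A
t=22: queue=[F,G,D] q_used=0 → run F
t=23: queue=[F,G,D] q_used=1 → run F
t=24: queue=[G,D] q_used=0 → run G
t=25: queue=[D] q_used=0 → run D
t=26: (idle)
t=27: (idle)
t=28: (idle)
t=29: (idle)
t=30: (idle)

running at tick 18 = D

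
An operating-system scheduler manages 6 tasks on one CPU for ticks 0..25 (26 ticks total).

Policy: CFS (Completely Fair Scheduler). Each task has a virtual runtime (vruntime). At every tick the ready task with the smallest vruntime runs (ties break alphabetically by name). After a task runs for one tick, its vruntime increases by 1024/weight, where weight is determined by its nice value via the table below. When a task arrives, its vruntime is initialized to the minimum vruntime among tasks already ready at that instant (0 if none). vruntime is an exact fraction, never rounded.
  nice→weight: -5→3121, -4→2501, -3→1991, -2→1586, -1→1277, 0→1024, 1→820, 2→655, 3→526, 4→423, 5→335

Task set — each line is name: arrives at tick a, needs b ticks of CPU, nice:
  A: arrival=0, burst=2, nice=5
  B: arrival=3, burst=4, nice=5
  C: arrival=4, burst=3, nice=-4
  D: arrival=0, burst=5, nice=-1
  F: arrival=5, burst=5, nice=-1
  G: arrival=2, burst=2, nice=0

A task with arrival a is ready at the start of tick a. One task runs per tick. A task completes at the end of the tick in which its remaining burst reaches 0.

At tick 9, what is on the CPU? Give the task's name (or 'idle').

t=0: vr[A=0 D=0] → run A
t=1: vr[A=1024/335 D=0] → run D
t=2: vr[A=1024/335 D=1024/1277 G=1024/1277] → run D
t=3: vr[A=1024/335 B=1024/1277 D=2048/1277 G=1024/1277] → run B
t=4: vr[A=1024/335 B=1650688/427795 C=1024/1277 D=2048/1277 G=1024/1277] → run C
t=5: vr[A=1024/335 B=1650688/427795 C=3868672/3193777 D=2048/1277 F=1024/1277 G=1024/1277] → run F
t=6: vr[A=1024/335 B=1650688/427795 C=3868672/3193777 D=2048/1277 F=2048/1277 G=1024/1277] → run G
t=7: vr[A=1024/335 B=1650688/427795 C=3868672/3193777 D=2048/1277 F=2048/1277 G=2301/1277] → run C
t=8: vr[A=1024/335 B=1650688/427795 C=5176320/3193777 D=2048/1277 F=2048/1277 G=2301/1277] → run D
t=9: vr[A=1024/335 B=1650688/427795 C=5176320/3193777 D=3072/1277 F=2048/1277 G=2301/1277] → run F
t=10: vr[A=1024/335 B=1650688/427795 C=5176320/3193777 D=3072/1277 F=3072/1277 G=2301/1277] → run C
t=11: vr[A=1024/335 B=1650688/427795 D=3072/1277 F=3072/1277 G=2301/1277] → run G
t=12: vr[A=1024/335 B=1650688/427795 D=3072/1277 F=3072/1277] → run D
t=13: vr[A=1024/335 B=1650688/427795 D=4096/1277 F=3072/1277] → run F
t=14: vr[A=1024/335 B=1650688/427795 D=4096/1277 F=4096/1277] → run A
t=15: vr[B=1650688/427795 D=4096/1277 F=4096/1277] → run D
t=16: vr[B=1650688/427795 F=4096/1277] → run F
t=17: vr[B=1650688/427795 F=5120/1277] → run B
t=18: vr[B=2958336/427795 F=5120/1277] → run F
t=19: vr[B=2958336/427795] → run B
t=20: vr[B=4265984/427795] → run B
t=21: (idle)
t=22: (idle)
t=23: (idle)
t=24: (idle)
t=25: (idle)

running at tick 9 = F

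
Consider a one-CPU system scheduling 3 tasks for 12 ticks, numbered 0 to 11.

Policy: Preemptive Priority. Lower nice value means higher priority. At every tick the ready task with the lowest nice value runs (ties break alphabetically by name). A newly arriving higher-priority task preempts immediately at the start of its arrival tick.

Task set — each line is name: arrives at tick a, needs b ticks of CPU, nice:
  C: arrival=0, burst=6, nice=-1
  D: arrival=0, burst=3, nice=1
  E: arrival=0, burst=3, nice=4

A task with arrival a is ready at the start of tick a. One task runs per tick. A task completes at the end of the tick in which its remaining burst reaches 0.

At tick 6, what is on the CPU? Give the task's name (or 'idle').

t=0: ready={C,D,E} → run C
t=1: ready={C,D,E} → run C
t=2: ready={C,D,E} → run C
t=3: ready={C,D,E} → run C
t=4: ready={C,D,E} → run C
t=5: ready={C,D,E} → run C
t=6: ready={D,E} → run D
t=7: ready={D,E} → run D
t=8: ready={D,E} → run D
t=9: ready={E} → run E
t=10: ready={E} → run E
t=11: ready={E} → run E

running at tick 6 = D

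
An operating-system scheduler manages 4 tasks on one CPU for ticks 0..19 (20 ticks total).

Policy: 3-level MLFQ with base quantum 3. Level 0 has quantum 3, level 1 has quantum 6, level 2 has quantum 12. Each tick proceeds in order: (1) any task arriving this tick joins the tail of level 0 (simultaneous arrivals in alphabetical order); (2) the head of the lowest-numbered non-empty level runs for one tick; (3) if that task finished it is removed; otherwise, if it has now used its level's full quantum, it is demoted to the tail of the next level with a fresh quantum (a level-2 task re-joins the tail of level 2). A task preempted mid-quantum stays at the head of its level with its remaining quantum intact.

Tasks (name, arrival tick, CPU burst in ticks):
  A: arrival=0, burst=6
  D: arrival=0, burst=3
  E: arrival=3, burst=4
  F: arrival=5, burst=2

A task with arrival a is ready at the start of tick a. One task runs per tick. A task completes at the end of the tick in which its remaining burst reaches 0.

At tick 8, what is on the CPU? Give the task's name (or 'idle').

t=0: L0/L1/L2 = AD/-/- → run A
t=1: L0/L1/L2 = AD/-/- → run A
t=2: L0/L1/L2 = AD/-/- → run A
t=3: L0/L1/L2 = DE/A/- → run D
t=4: L0/L1/L2 = DE/A/- → run D
t=5: L0/L1/L2 = DEF/A/- → run D
t=6: L0/L1/L2 = EF/A/- → run E
t=7: L0/L1/L2 = EF/A/- → run E
t=8: L0/L1/L2 = EF/A/- → run E
t=9: L0/L1/L2 = F/AE/- → run F
t=10: L0/L1/L2 = F/AE/- → run F
t=11: L0/L1/L2 = -/AE/- → run A
t=12: L0/L1/L2 = -/AE/- → run A
t=13: L0/L1/L2 = -/AE/- → run A
t=14: L0/L1/L2 = -/E/- → run E
t=15: (idle)
t=16: (idle)
t=17: (idle)
t=18: (idle)
t=19: (idle)

running at tick 8 = E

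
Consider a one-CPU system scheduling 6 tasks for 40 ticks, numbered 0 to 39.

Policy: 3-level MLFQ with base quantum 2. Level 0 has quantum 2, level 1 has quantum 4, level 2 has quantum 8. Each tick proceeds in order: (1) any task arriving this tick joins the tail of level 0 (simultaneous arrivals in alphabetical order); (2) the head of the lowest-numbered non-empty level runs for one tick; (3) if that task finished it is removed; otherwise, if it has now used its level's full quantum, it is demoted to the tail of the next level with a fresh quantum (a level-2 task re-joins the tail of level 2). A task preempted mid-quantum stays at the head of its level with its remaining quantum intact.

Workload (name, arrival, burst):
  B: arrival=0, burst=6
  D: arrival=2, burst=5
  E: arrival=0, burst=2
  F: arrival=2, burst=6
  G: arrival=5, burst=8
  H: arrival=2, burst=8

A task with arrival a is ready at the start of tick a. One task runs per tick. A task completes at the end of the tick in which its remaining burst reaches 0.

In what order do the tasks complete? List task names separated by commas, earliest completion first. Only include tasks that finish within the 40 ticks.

t=0: L0/L1/L2 = BE/-/- → run B
t=1: L0/L1/L2 = BE/-/- → run B
t=2: L0/L1/L2 = EDFH/B/- → run E
t=3: L0/L1/L2 = EDFH/B/- → run E
t=4: L0/L1/L2 = DFH/B/- → run D
t=5: L0/L1/L2 = DFHG/B/- → run D
t=6: L0/L1/L2 = FHG/BD/- → run F
t=7: L0/L1/L2 = FHG/BD/- → run F
t=8: L0/L1/L2 = HG/BDF/- → run H
t=9: L0/L1/L2 = HG/BDF/- → run H
t=10: L0/L1/L2 = G/BDFH/- → run G
t=11: L0/L1/L2 = G/BDFH/- → run G
t=12: L0/L1/L2 = -/BDFHG/- → run B
t=13: L0/L1/L2 = -/BDFHG/- → run B
t=14: L0/L1/L2 = -/BDFHG/- → run B
t=15: L0/L1/L2 = -/BDFHG/- → run B
t=16: L0/L1/L2 = -/DFHG/- → run D
t=17: L0/L1/L2 = -/DFHG/- → run D
t=18: L0/L1/L2 = -/DFHG/- → run D
t=19: L0/L1/L2 = -/FHG/- → run F
t=20: L0/L1/L2 = -/FHG/- → run F
t=21: L0/L1/L2 = -/FHG/- → run F
t=22: L0/L1/L2 = -/FHG/- → run F
t=23: L0/L1/L2 = -/HG/- → run H
t=24: L0/L1/L2 = -/HG/- → run H
t=25: L0/L1/L2 = -/HG/- → run H
t=26: L0/L1/L2 = -/HG/- → run H
t=27: L0/L1/L2 = -/G/H → run G
t=28: L0/L1/L2 = -/G/H → run G
t=29: L0/L1/L2 = -/G/H → run G
t=30: L0/L1/L2 = -/G/H → run G
t=31: L0/L1/L2 = -/-/HG → run H
t=32: L0/L1/L2 = -/-/HG → run H
t=33: L0/L1/L2 = -/-/G → run G
t=34: L0/L1/L2 = -/-/G → run G
t=35: (idle)
t=36: (idle)
t=37: (idle)
t=38: (idle)
t=39: (idle)

completion order = E, B, D, F, H, G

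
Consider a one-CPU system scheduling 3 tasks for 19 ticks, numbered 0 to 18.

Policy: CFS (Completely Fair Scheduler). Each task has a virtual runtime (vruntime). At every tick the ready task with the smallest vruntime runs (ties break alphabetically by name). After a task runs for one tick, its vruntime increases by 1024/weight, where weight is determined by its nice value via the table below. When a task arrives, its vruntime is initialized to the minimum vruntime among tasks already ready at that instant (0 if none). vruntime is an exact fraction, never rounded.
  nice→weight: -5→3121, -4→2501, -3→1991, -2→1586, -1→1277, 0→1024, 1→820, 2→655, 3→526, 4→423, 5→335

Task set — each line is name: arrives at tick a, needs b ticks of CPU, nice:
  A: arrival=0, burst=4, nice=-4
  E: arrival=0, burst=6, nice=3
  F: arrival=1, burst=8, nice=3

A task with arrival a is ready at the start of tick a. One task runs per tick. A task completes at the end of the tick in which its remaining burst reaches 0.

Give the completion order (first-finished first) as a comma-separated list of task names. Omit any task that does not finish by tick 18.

t=0: vr[A=0 E=0] → run A
t=1: vr[A=1024/2501 E=0 F=0] → run E
t=2: vr[A=1024/2501 E=512/263 F=0] → run F
t=3: vr[A=1024/2501 E=512/263 F=512/263] → run A
t=4: vr[A=2048/2501 E=512/263 F=512/263] → run A
t=5: vr[A=3072/2501 E=512/263 F=512/263] → run A
t=6: vr[E=512/263 F=512/263] → run E
t=7: vr[E=1024/263 F=512/263] → run F
t=8: vr[E=1024/263 F=1024/263] → run E
t=9: vr[E=1536/263 F=1024/263] → run F
t=10: vr[E=1536/263 F=1536/263] → run E
t=11: vr[E=2048/263 F=1536/263] → run F
t=12: vr[E=2048/263 F=2048/263] → run E
t=13: vr[E=2560/263 F=2048/263] → run F
t=14: vr[E=2560/263 F=2560/263] → run E
t=15: vr[F=2560/263] → run F
t=16: vr[F=3072/263] → run F
t=17: vr[F=3584/263] → run F
t=18: (idle)

completion order = A, E, F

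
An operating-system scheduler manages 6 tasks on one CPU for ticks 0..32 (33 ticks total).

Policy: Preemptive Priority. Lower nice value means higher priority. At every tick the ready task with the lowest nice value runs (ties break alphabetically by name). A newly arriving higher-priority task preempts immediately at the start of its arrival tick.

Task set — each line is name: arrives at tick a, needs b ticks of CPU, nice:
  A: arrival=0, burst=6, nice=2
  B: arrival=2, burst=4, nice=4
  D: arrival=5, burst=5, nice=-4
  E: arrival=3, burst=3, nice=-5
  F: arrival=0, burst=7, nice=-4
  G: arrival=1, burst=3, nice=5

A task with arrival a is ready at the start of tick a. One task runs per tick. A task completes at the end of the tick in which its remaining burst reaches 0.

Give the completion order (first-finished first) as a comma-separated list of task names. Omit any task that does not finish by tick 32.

completion order = E, D, F, A, B, G

t=0: ready={A,F} → run F
t=1: ready={A,F,G} → run F
t=2: ready={A,B,F,G} → run F
t=3: ready={A,B,E,F,G} → run E
t=4: ready={A,B,E,F,G} → run E
t=5: ready={A,B,D,E,F,G} → run E
t=6: ready={A,B,D,F,G} → run D
t=7: ready={A,B,D,F,G} → run D
t=8: ready={A,B,D,F,G} → run D
t=9: ready={A,B,D,F,G} → run D
t=10: ready={A,B,D,F,G} → run D
t=11: ready={A,B,F,G} → run F
t=12: ready={A,B,F,G} → run F
t=13: ready={A,B,F,G} → run F
t=14: ready={A,B,F,G} → run F
t=15: ready={A,B,G} → run A
t=16: ready={A,B,G} → run A
t=17: ready={A,B,G} → run A
t=18: ready={A,B,G} → run A
t=19: ready={A,B,G} → run A
t=20: ready={A,B,G} → run A
t=21: ready={B,G} → run B
t=22: ready={B,G} → run B
t=23: ready={B,G} → run B
t=24: ready={B,G} → run B
t=25: ready={G} → run G
t=26: ready={G} → run G
t=27: ready={G} → run G
t=28: (idle)
t=29: (idle)
t=30: (idle)
t=31: (idle)
t=32: (idle)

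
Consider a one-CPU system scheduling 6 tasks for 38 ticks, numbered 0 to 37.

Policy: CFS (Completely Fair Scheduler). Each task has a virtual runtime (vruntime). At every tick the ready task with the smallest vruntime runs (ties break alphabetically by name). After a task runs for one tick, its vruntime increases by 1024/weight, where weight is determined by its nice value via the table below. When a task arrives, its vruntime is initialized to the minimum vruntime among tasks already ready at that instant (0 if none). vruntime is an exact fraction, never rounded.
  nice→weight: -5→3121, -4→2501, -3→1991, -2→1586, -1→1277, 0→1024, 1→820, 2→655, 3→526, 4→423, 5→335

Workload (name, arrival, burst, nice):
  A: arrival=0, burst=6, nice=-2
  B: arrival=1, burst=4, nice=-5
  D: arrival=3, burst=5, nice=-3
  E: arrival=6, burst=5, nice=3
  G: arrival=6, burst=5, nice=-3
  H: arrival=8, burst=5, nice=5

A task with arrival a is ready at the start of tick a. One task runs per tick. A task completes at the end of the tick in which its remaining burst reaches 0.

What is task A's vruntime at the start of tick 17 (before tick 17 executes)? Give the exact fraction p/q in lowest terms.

t=0: vr[A=0] → run A
t=1: vr[A=512/793 B=512/793] → run A
t=2: vr[A=1024/793 B=512/793] → run B
t=3: vr[A=1024/793 B=2409984/2474953 D=2409984/2474953] → run B
t=4: vr[A=1024/793 B=3222016/2474953 D=2409984/2474953] → run D
t=5: vr[A=1024/793 B=3222016/2474953 D=7332630016/4927631423] → run A
t=6: vr[A=1536/793 B=3222016/2474953 D=7332630016/4927631423 E=3222016/2474953 G=3222016/2474953] → run B
t=7: vr[A=1536/793 B=4034048/2474953 D=7332630016/4927631423 E=3222016/2474953 G=3222016/2474953] → run E
t=8: vr[A=1536/793 B=4034048/2474953 D=7332630016/4927631423 E=2114566144/650912639 G=3222016/2474953 H=3222016/2474953] → run G
t=9: vr[A=1536/793 B=4034048/2474953 D=7332630016/4927631423 E=2114566144/650912639 G=8949385728/4927631423 H=3222016/2474953] → run H
t=10: vr[A=1536/793 B=4034048/2474953 D=7332630016/4927631423 E=2114566144/650912639 G=8949385728/4927631423 H=3613727232/829109255] → run D
t=11: vr[A=1536/793 B=4034048/2474953 D=9866981888/4927631423 E=2114566144/650912639 G=8949385728/4927631423 H=3613727232/829109255] → run B
t=12: vr[A=1536/793 D=9866981888/4927631423 E=2114566144/650912639 G=8949385728/4927631423 H=3613727232/829109255] → run G
t=13: vr[A=1536/793 D=9866981888/4927631423 E=2114566144/650912639 G=11483737600/4927631423 H=3613727232/829109255] → run A
t=14: vr[A=2048/793 D=9866981888/4927631423 E=2114566144/650912639 G=11483737600/4927631423 H=3613727232/829109255] → run D
t=15: vr[A=2048/793 D=12401333760/4927631423 E=2114566144/650912639 G=11483737600/4927631423 H=3613727232/829109255] → run G
t=16: vr[A=2048/793 D=12401333760/4927631423 E=2114566144/650912639 G=14018089472/4927631423 H=3613727232/829109255] → run D
t=17: vr[A=2048/793 D=14935685632/4927631423 E=2114566144/650912639 G=14018089472/4927631423 H=3613727232/829109255] → run A
t=18: vr[A=2560/793 D=14935685632/4927631423 E=2114566144/650912639 G=14018089472/4927631423 H=3613727232/829109255] → run G
t=19: vr[A=2560/793 D=14935685632/4927631423 E=2114566144/650912639 G=16552441344/4927631423 H=3613727232/829109255] → run D
t=20: vr[A=2560/793 E=2114566144/650912639 G=16552441344/4927631423 H=3613727232/829109255] → run A
t=21: vr[E=2114566144/650912639 G=16552441344/4927631423 H=3613727232/829109255] → run E
t=22: vr[E=3381742080/650912639 G=16552441344/4927631423 H=3613727232/829109255] → run G
t=23: vr[E=3381742080/650912639 H=3613727232/829109255] → run H
t=24: vr[E=3381742080/650912639 H=6148079104/829109255] → run E
t=25: vr[E=4648918016/650912639 H=6148079104/829109255] → run E
t=26: vr[E=5916093952/650912639 H=6148079104/829109255] → run H
t=27: vr[E=5916093952/650912639 H=8682430976/829109255] → run E
t=28: vr[H=8682430976/829109255] → run H
t=29: vr[H=11216782848/829109255] → run H
t=30: (idle)
t=31: (idle)
t=32: (idle)
t=33: (idle)
t=34: (idle)
t=35: (idle)
t=36: (idle)
t=37: (idle)

vruntime(A, start of tick 17) = 2048/793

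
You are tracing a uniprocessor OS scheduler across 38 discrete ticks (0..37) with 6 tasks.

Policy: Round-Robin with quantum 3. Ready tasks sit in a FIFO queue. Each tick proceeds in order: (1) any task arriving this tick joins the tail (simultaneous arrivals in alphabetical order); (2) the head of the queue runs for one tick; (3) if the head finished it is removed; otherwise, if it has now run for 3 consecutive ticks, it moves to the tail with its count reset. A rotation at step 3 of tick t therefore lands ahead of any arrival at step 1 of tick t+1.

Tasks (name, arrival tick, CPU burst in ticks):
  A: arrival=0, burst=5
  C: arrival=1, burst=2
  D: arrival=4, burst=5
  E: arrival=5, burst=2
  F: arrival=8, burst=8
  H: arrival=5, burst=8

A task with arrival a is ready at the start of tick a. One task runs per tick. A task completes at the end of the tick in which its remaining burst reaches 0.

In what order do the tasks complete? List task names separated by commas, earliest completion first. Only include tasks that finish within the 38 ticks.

completion order = C, A, E, D, H, F

t=0: queue=[A] q_used=0 → run A
t=1: queue=[A,C] q_used=1 → run A
t=2: queue=[A,C] q_used=2 → run A
t=3: queue=[C,A] q_used=0 → run C
t=4: queue=[C,A,D] q_used=1 → run C
t=5: queue=[A,D,E,H] q_used=0 → run A
t=6: queue=[A,D,E,H] q_used=1 → run A
t=7: queue=[D,E,H] q_used=0 → run D
t=8: queue=[D,E,H,F] q_used=1 → run D
t=9: queue=[D,E,H,F] q_used=2 → run D
t=10: queue=[E,H,F,D] q_used=0 → run E
t=11: queue=[E,H,F,D] q_used=1 → run E
t=12: queue=[H,F,D] q_used=0 → run H
t=13: queue=[H,F,D] q_used=1 → run H
t=14: queue=[H,F,D] q_used=2 → run H
t=15: queue=[F,D,H] q_used=0 → run F
t=16: queue=[F,D,H] q_used=1 → run F
t=17: queue=[F,D,H] q_used=2 → run F
t=18: queue=[D,H,F] q_used=0 → run D
t=19: queue=[D,H,F] q_used=1 → run D
t=20: queue=[H,F] q_used=0 → run H
t=21: queue=[H,F] q_used=1 → run H
t=22: queue=[H,F] q_used=2 → run H
t=23: queue=[F,H] q_used=0 → run F
t=24: queue=[F,H] q_used=1 → run F
t=25: queue=[F,H] q_used=2 → run F
t=26: queue=[H,F] q_used=0 → run H
t=27: queue=[H,F] q_used=1 → run H
t=28: queue=[F] q_used=0 → run F
t=29: queue=[F] q_used=1 → run F
t=30: (idle)
t=31: (idle)
t=32: (idle)
t=33: (idle)
t=34: (idle)
t=35: (idle)
t=36: (idle)
t=37: (idle)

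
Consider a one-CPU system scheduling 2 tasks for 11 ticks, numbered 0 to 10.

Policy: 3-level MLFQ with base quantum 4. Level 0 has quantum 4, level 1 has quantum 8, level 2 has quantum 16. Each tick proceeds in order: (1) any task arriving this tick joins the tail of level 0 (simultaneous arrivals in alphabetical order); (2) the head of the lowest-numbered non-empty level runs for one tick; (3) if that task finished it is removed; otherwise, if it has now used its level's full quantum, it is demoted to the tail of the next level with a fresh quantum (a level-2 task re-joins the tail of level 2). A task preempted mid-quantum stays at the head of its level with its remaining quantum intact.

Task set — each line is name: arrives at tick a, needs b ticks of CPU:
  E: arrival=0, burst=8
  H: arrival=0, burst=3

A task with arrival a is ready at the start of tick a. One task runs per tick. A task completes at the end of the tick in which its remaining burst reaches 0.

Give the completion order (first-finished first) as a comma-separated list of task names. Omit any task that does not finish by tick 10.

completion order = H, E

t=0: L0/L1/L2 = EH/-/- → run E
t=1: L0/L1/L2 = EH/-/- → run E
t=2: L0/L1/L2 = EH/-/- → run E
t=3: L0/L1/L2 = EH/-/- → run E
t=4: L0/L1/L2 = H/E/- → run H
t=5: L0/L1/L2 = H/E/- → run H
t=6: L0/L1/L2 = H/E/- → run H
t=7: L0/L1/L2 = -/E/- → run E
t=8: L0/L1/L2 = -/E/- → run E
t=9: L0/L1/L2 = -/E/- → run E
t=10: L0/L1/L2 = -/E/- → run E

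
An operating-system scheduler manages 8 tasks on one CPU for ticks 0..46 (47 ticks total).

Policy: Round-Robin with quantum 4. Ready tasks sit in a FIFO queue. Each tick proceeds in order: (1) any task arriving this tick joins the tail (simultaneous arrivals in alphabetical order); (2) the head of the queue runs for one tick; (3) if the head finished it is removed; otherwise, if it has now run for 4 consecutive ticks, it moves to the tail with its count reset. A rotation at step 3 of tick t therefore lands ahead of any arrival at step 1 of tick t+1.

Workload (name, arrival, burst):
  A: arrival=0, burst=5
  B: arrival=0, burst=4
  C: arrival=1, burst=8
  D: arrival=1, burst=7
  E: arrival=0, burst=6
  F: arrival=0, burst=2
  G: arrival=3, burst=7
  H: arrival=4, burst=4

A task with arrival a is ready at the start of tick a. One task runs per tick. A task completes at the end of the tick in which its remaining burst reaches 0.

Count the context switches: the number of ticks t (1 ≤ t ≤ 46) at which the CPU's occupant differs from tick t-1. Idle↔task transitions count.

t=0: queue=[A,B,E,F] q_used=0 → run A
t=1: queue=[A,B,E,F,C,D] q_used=1 → run A
t=2: queue=[A,B,E,F,C,D] q_used=2 → run A
t=3: queue=[A,B,E,F,C,D,G] q_used=3 → run A
t=4: queue=[B,E,F,C,D,G,A,H] q_used=0 → run B
t=5: queue=[B,E,F,C,D,G,A,H] q_used=1 → run B
t=6: queue=[B,E,F,C,D,G,A,H] q_used=2 → run B
t=7: queue=[B,E,F,C,D,G,A,H] q_used=3 → run B
t=8: queue=[E,F,C,D,G,A,H] q_used=0 → run E
t=9: queue=[E,F,C,D,G,A,H] q_used=1 → run E
t=10: queue=[E,F,C,D,G,A,H] q_used=2 → run E
t=11: queue=[E,F,C,D,G,A,H] q_used=3 → run E
t=12: queue=[F,C,D,G,A,H,E] q_used=0 → run F
t=13: queue=[F,C,D,G,A,H,E] q_used=1 → run F
t=14: queue=[C,D,G,A,H,E] q_used=0 → run C
t=15: queue=[C,D,G,A,H,E] q_used=1 → run C
t=16: queue=[C,D,G,A,H,E] q_used=2 → run C
t=17: queue=[C,D,G,A,H,E] q_used=3 → run C
t=18: queue=[D,G,A,H,E,C] q_used=0 → run D
t=19: queue=[D,G,A,H,E,C] q_used=1 → run D
t=20: queue=[D,G,A,H,E,C] q_used=2 → run D
t=21: queue=[D,G,A,H,E,C] q_used=3 → run D
t=22: queue=[G,A,H,E,C,D] q_used=0 → run G
t=23: queue=[G,A,H,E,C,D] q_used=1 → run G
t=24: queue=[G,A,H,E,C,D] q_used=2 → run G
t=25: queue=[G,A,H,E,C,D] q_used=3 → run G
t=26: queue=[A,H,E,C,D,G] q_used=0 → run A
t=27: queue=[H,E,C,D,G] q_used=0 → run H
t=28: queue=[H,E,C,D,G] q_used=1 → run H
t=29: queue=[H,E,C,D,G] q_used=2 → run H
t=30: queue=[H,E,C,D,G] q_used=3 → run H
t=31: queue=[E,C,D,G] q_used=0 → run E
t=32: queue=[E,C,D,G] q_used=1 → run E
t=33: queue=[C,D,G] q_used=0 → run C
t=34: queue=[C,D,G] q_used=1 → run C
t=35: queue=[C,D,G] q_used=2 → run C
t=36: queue=[C,D,G] q_used=3 → run C
t=37: queue=[D,G] q_used=0 → run D
t=38: queue=[D,G] q_used=1 → run D
t=39: queue=[D,G] q_used=2 → run D
t=40: queue=[G] q_used=0 → run G
t=41: queue=[G] q_used=1 → run G
t=42: queue=[G] q_used=2 → run G
t=43: (idle)
t=44: (idle)
t=45: (idle)
t=46: (idle)

context switches = 13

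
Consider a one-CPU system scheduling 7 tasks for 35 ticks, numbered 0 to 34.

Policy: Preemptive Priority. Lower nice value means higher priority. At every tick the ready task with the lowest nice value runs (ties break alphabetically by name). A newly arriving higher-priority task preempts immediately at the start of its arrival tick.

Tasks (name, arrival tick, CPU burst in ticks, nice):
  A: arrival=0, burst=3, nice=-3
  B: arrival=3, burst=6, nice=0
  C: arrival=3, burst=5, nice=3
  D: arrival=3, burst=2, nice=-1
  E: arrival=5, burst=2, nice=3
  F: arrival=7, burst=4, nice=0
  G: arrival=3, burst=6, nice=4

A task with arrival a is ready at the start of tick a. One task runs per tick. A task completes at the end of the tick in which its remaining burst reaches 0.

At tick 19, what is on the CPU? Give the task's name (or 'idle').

t=0: ready={A} → run A
t=1: ready={A} → run A
t=2: ready={A} → run A
t=3: ready={B,C,D,G} → run D
t=4: ready={B,C,D,G} → run D
t=5: ready={B,C,E,G} → run B
t=6: ready={B,C,E,G} → run B
t=7: ready={B,C,E,F,G} → run B
t=8: ready={B,C,E,F,G} → run B
t=9: ready={B,C,E,F,G} → run B
t=10: ready={B,C,E,F,G} → run B
t=11: ready={C,E,F,G} → run F
t=12: ready={C,E,F,G} → run F
t=13: ready={C,E,F,G} → run F
t=14: ready={C,E,F,G} → run F
t=15: ready={C,E,G} → run C
t=16: ready={C,E,G} → run C
t=17: ready={C,E,G} → run C
t=18: ready={C,E,G} → run C
t=19: ready={C,E,G} → run C
t=20: ready={E,G} → run E
t=21: ready={E,G} → run E
t=22: ready={G} → run G
t=23: ready={G} → run G
t=24: ready={G} → run G
t=25: ready={G} → run G
t=26: ready={G} → run G
t=27: ready={G} → run G
t=28: (idle)
t=29: (idle)
t=30: (idle)
t=31: (idle)
t=32: (idle)
t=33: (idle)
t=34: (idle)

running at tick 19 = C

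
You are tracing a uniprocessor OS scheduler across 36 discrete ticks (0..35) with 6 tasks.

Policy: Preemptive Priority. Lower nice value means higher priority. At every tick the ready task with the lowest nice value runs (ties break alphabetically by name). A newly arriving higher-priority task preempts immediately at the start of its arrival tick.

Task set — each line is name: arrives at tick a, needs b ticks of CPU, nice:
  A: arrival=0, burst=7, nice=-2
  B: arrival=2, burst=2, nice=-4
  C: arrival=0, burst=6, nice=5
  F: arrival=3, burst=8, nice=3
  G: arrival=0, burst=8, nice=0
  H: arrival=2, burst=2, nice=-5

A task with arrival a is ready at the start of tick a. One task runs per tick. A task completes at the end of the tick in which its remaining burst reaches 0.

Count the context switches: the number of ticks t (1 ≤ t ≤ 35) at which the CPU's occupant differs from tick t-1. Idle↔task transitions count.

t=0: ready={A,C,G} → run A
t=1: ready={A,C,G} → run A
t=2: ready={A,B,C,G,H} → run H
t=3: ready={A,B,C,F,G,H} → run H
t=4: ready={A,B,C,F,G} → run B
t=5: ready={A,B,C,F,G} → run B
t=6: ready={A,C,F,G} → run A
t=7: ready={A,C,F,G} → run A
t=8: ready={A,C,F,G} → run A
t=9: ready={A,C,F,G} → run A
t=10: ready={A,C,F,G} → run A
t=11: ready={C,F,G} → run G
t=12: ready={C,F,G} → run G
t=13: ready={C,F,G} → run G
t=14: ready={C,F,G} → run G
t=15: ready={C,F,G} → run G
t=16: ready={C,F,G} → run G
t=17: ready={C,F,G} → run G
t=18: ready={C,F,G} → run G
t=19: ready={C,F} → run F
t=20: ready={C,F} → run F
t=21: ready={C,F} → run F
t=22: ready={C,F} → run F
t=23: ready={C,F} → run F
t=24: ready={C,F} → run F
t=25: ready={C,F} → run F
t=26: ready={C,F} → run F
t=27: ready={C} → run C
t=28: ready={C} → run C
t=29: ready={C} → run C
t=30: ready={C} → run C
t=31: ready={C} → run C
t=32: ready={C} → run C
t=33: (idle)
t=34: (idle)
t=35: (idle)

context switches = 7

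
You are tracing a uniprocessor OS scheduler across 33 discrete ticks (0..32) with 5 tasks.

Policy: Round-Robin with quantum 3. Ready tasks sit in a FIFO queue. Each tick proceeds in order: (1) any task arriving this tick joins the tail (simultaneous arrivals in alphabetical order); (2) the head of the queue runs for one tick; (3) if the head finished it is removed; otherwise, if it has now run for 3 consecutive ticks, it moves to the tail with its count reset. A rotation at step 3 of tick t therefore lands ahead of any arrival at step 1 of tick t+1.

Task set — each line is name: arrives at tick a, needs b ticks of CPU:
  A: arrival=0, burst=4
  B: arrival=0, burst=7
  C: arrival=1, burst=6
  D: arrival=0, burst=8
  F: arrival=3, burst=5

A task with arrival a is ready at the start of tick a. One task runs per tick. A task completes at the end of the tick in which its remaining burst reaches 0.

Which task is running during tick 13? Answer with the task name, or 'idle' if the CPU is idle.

running at tick 13 = F

t=0: queue=[A,B,D] q_used=0 → run A
t=1: queue=[A,B,D,C] q_used=1 → run A
t=2: queue=[A,B,D,C] q_used=2 → run A
t=3: queue=[B,D,C,A,F] q_used=0 → run B
t=4: queue=[B,D,C,A,F] q_used=1 → run B
t=5: queue=[B,D,C,A,F] q_used=2 → run B
t=6: queue=[D,C,A,F,B] q_used=0 → run D
t=7: queue=[D,C,A,F,B] q_used=1 → run D
t=8: queue=[D,C,A,F,B] q_used=2 → run D
t=9: queue=[C,A,F,B,D] q_used=0 → run C
t=10: queue=[C,A,F,B,D] q_used=1 → run C
t=11: queue=[C,A,F,B,D] q_used=2 → run C
t=12: queue=[A,F,B,D,C] q_used=0 → run A
t=13: queue=[F,B,D,C] q_used=0 → run F
t=14: queue=[F,B,D,C] q_used=1 → run F
t=15: queue=[F,B,D,C] q_used=2 → run F
t=16: queue=[B,D,C,F] q_used=0 → run B
t=17: queue=[B,D,C,F] q_used=1 → run B
t=18: queue=[B,D,C,F] q_used=2 → run B
t=19: queue=[D,C,F,B] q_used=0 → run D
t=20: queue=[D,C,F,B] q_used=1 → run D
t=21: queue=[D,C,F,B] q_used=2 → run D
t=22: queue=[C,F,B,D] q_used=0 → run C
t=23: queue=[C,F,B,D] q_used=1 → run C
t=24: queue=[C,F,B,D] q_used=2 → run C
t=25: queue=[F,B,D] q_used=0 → run F
t=26: queue=[F,B,D] q_used=1 → run F
t=27: queue=[B,D] q_used=0 → run B
t=28: queue=[D] q_used=0 → run D
t=29: queue=[D] q_used=1 → run D
t=30: (idle)
t=31: (idle)
t=32: (idle)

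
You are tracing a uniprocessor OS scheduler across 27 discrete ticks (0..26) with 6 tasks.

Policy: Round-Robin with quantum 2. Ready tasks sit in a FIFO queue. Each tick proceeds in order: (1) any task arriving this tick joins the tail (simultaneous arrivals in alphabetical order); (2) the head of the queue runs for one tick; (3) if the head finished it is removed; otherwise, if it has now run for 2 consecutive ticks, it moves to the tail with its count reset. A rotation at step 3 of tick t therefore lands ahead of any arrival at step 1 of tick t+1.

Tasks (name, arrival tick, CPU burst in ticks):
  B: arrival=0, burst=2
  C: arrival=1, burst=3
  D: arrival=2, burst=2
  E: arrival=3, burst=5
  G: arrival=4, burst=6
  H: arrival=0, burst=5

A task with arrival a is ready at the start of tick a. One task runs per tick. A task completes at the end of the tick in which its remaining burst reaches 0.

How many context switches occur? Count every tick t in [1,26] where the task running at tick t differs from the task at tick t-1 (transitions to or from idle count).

t=0: queue=[B,H] q_used=0 → run B
t=1: queue=[B,H,C] q_used=1 → run B
t=2: queue=[H,C,D] q_used=0 → run H
t=3: queue=[H,C,D,E] q_used=1 → run H
t=4: queue=[C,D,E,H,G] q_used=0 → run C
t=5: queue=[C,D,E,H,G] q_used=1 → run C
t=6: queue=[D,E,H,G,C] q_used=0 → run D
t=7: queue=[D,E,H,G,C] q_used=1 → run D
t=8: queue=[E,H,G,C] q_used=0 → run E
t=9: queue=[E,H,G,C] q_used=1 → run E
t=10: queue=[H,G,C,E] q_used=0 → run H
t=11: queue=[H,G,C,E] q_used=1 → run H
t=12: queue=[G,C,E,H] q_used=0 → run G
t=13: queue=[G,C,E,H] q_used=1 → run G
t=14: queue=[C,E,H,G] q_used=0 → run C
t=15: queue=[E,H,G] q_used=0 → run E
t=16: queue=[E,H,G] q_used=1 → run E
t=17: queue=[H,G,E] q_used=0 → run H
t=18: queue=[G,E] q_used=0 → run G
t=19: queue=[G,E] q_used=1 → run G
t=20: queue=[E,G] q_used=0 → run E
t=21: queue=[G] q_used=0 → run G
t=22: queue=[G] q_used=1 → run G
t=23: (idle)
t=24: (idle)
t=25: (idle)
t=26: (idle)

context switches = 13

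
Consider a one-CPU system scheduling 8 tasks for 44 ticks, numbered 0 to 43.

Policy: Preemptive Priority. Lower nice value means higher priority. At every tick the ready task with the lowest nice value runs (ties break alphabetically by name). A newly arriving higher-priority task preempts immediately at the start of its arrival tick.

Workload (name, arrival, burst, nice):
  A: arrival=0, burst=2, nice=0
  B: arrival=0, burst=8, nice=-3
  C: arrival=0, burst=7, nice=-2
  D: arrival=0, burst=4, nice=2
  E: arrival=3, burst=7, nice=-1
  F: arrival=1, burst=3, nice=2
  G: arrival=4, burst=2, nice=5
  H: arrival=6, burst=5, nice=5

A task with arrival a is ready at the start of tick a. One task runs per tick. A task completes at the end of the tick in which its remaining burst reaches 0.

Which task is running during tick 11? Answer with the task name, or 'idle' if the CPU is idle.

t=0: ready={A,B,C,D} → run B
t=1: ready={A,B,C,D,F} → run B
t=2: ready={A,B,C,D,F} → run B
t=3: ready={A,B,C,D,E,F} → run B
t=4: ready={A,B,C,D,E,F,G} → run B
t=5: ready={A,B,C,D,E,F,G} → run B
t=6: ready={A,B,C,D,E,F,G,H} → run B
t=7: ready={A,B,C,D,E,F,G,H} → run B
t=8: ready={A,C,D,E,F,G,H} → run C
t=9: ready={A,C,D,E,F,G,H} → run C
t=10: ready={A,C,D,E,F,G,H} → run C
t=11: ready={A,C,D,E,F,G,H} → run C
t=12: ready={A,C,D,E,F,G,H} → run C
t=13: ready={A,C,D,E,F,G,H} → run C
t=14: ready={A,C,D,E,F,G,H} → run C
t=15: ready={A,D,E,F,G,H} → run E
t=16: ready={A,D,E,F,G,H} → run E
t=17: ready={A,D,E,F,G,H} → run E
t=18: ready={A,D,E,F,G,H} → run E
t=19: ready={A,D,E,F,G,H} → run E
t=20: ready={A,D,E,F,G,H} → run E
t=21: ready={A,D,E,F,G,H} → run E
t=22: ready={A,D,F,G,H} → run A
t=23: ready={A,D,F,G,H} → run A
t=24: ready={D,F,G,H} → run D
t=25: ready={D,F,G,H} → run D
t=26: ready={D,F,G,H} → run D
t=27: ready={D,F,G,H} → run D
t=28: ready={F,G,H} → run F
t=29: ready={F,G,H} → run F
t=30: ready={F,G,H} → run F
t=31: ready={G,H} → run G
t=32: ready={G,H} → run G
t=33: ready={H} → run H
t=34: ready={H} → run H
t=35: ready={H} → run H
t=36: ready={H} → run H
t=37: ready={H} → run H
t=38: (idle)
t=39: (idle)
t=40: (idle)
t=41: (idle)
t=42: (idle)
t=43: (idle)

running at tick 11 = C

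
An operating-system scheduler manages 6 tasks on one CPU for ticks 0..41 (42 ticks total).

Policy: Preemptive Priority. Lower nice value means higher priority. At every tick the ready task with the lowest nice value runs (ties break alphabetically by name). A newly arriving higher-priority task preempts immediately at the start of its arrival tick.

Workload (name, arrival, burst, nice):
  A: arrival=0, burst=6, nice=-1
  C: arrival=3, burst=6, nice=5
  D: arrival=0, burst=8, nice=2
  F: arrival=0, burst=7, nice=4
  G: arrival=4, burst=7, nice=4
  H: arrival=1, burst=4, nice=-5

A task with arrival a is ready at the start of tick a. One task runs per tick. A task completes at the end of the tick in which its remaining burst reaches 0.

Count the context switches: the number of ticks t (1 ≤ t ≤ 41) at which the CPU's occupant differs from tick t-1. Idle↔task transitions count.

context switches = 7

t=0: ready={A,D,F} → run A
t=1: ready={A,D,F,H} → run H
t=2: ready={A,D,F,H} → run H
t=3: ready={A,C,D,F,H} → run H
t=4: ready={A,C,D,F,G,H} → run H
t=5: ready={A,C,D,F,G} → run A
t=6: ready={A,C,D,F,G} → run A
t=7: ready={A,C,D,F,G} → run A
t=8: ready={A,C,D,F,G} → run A
t=9: ready={A,C,D,F,G} → run A
t=10: ready={C,D,F,G} → run D
t=11: ready={C,D,F,G} → run D
t=12: ready={C,D,F,G} → run D
t=13: ready={C,D,F,G} → run D
t=14: ready={C,D,F,G} → run D
t=15: ready={C,D,F,G} → run D
t=16: ready={C,D,F,G} → run D
t=17: ready={C,D,F,G} → run D
t=18: ready={C,F,G} → run F
t=19: ready={C,F,G} → run F
t=20: ready={C,F,G} → run F
t=21: ready={C,F,G} → run F
t=22: ready={C,F,G} → run F
t=23: ready={C,F,G} → run F
t=24: ready={C,F,G} → run F
t=25: ready={C,G} → run G
t=26: ready={C,G} → run G
t=27: ready={C,G} → run G
t=28: ready={C,G} → run G
t=29: ready={C,G} → run G
t=30: ready={C,G} → run G
t=31: ready={C,G} → run G
t=32: ready={C} → run C
t=33: ready={C} → run C
t=34: ready={C} → run C
t=35: ready={C} → run C
t=36: ready={C} → run C
t=37: ready={C} → run C
t=38: (idle)
t=39: (idle)
t=40: (idle)
t=41: (idle)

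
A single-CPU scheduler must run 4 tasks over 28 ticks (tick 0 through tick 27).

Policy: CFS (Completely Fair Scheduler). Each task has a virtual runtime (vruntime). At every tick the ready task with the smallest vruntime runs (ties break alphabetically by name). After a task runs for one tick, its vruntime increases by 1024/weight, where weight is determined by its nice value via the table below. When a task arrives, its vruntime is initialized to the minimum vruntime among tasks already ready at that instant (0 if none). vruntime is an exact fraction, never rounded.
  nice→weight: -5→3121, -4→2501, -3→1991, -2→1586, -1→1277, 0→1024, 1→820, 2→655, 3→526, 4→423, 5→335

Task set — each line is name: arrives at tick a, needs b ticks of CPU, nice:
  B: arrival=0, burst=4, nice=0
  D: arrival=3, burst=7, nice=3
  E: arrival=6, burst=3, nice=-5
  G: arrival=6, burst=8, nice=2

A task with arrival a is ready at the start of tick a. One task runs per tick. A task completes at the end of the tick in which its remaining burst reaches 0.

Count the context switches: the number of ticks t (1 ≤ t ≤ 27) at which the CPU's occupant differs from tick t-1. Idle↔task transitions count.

t=0: vr[B=0] → run B
t=1: vr[B=1] → run B
t=2: vr[B=2] → run B
t=3: vr[B=3 D=3] → run B
t=4: vr[D=3] → run D
t=5: vr[D=1301/263] → run D
t=6: vr[D=1813/263 E=1813/263 G=1813/263] → run D
t=7: vr[D=2325/263 E=1813/263 G=1813/263] → run E
t=8: vr[D=2325/263 E=5927685/820823 G=1813/263] → run G
t=9: vr[D=2325/263 E=5927685/820823 G=1456827/172265] → run E
t=10: vr[D=2325/263 E=6196997/820823 G=1456827/172265] → run E
t=11: vr[D=2325/263 G=1456827/172265] → run G
t=12: vr[D=2325/263 G=1726139/172265] → run D
t=13: vr[D=2837/263 G=1726139/172265] → run G
t=14: vr[D=2837/263 G=1995451/172265] → run D
t=15: vr[D=3349/263 G=1995451/172265] → run G
t=16: vr[D=3349/263 G=2264763/172265] → run D
t=17: vr[D=3861/263 G=2264763/172265] → run G
t=18: vr[D=3861/263 G=506815/34453] → run D
t=19: vr[G=506815/34453] → run G
t=20: vr[G=2803387/172265] → run G
t=21: vr[G=3072699/172265] → run G
t=22: (idle)
t=23: (idle)
t=24: (idle)
t=25: (idle)
t=26: (idle)
t=27: (idle)

context switches = 14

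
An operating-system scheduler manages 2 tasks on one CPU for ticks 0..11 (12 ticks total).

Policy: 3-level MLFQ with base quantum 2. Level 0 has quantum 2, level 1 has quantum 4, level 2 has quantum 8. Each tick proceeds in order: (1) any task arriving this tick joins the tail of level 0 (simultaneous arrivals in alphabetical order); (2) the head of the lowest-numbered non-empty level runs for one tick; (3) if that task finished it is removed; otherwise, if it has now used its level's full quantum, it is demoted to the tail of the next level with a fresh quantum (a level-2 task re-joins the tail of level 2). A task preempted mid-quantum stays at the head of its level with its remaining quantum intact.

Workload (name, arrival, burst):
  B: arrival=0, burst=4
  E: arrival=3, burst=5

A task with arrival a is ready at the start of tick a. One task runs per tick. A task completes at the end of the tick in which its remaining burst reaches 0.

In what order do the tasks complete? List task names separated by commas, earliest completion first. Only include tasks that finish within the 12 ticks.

t=0: L0/L1/L2 = B/-/- → run B
t=1: L0/L1/L2 = B/-/- → run B
t=2: L0/L1/L2 = -/B/- → run B
t=3: L0/L1/L2 = E/B/- → run E
t=4: L0/L1/L2 = E/B/- → run E
t=5: L0/L1/L2 = -/BE/- → run B
t=6: L0/L1/L2 = -/E/- → run E
t=7: L0/L1/L2 = -/E/- → run E
t=8: L0/L1/L2 = -/E/- → run E
t=9: (idle)
t=10: (idle)
t=11: (idle)

completion order = B, E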